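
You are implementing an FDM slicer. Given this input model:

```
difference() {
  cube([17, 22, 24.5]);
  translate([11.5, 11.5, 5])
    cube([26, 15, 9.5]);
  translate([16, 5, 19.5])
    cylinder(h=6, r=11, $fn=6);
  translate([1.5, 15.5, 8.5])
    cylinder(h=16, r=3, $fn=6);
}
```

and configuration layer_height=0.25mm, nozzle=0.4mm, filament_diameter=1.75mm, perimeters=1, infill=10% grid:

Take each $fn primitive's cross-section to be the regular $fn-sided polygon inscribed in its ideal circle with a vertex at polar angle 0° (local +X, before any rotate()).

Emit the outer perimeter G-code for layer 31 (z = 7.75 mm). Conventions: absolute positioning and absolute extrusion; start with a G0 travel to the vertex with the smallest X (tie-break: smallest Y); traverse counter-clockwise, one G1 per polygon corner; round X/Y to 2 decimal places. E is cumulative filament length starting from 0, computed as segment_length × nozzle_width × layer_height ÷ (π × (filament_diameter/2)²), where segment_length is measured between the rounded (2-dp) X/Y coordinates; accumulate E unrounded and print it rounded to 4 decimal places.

At z = 7.75 mm: the cube is present — its section is the full 17×22 rectangle; the cube at (11.5, 11.5) is present — its section is the full 26×15 rectangle; the cylinder at (16, 5) is not intersected at this z (z outside [19.5, 25.5]); the cylinder at (1.5, 15.5) is absent (z outside [8.5, 24.5]); After the difference (first − rest): starting from the 17×22 cube, the 26×15 cube at (11.5, 11.5) partially overlaps it — only the 57.75 mm² overlap (of its 390.00 mm²) is removed, clipping the outline — 1 connected region. The outline is a single polygon with 6 vertices. Extrusion per mm of travel: 0.4 × 0.25 / (π × 0.875²) = 0.041575. Accumulating E over each segment gives final E = 3.2429.

G0 X0.00 Y0.00 Z7.75
G1 X17.00 Y0.00 E0.7068
G1 X17.00 Y11.50 E1.1849
G1 X11.50 Y11.50 E1.4136
G1 X11.50 Y22.00 E1.8501
G1 X0.00 Y22.00 E2.3282
G1 X0.00 Y0.00 E3.2429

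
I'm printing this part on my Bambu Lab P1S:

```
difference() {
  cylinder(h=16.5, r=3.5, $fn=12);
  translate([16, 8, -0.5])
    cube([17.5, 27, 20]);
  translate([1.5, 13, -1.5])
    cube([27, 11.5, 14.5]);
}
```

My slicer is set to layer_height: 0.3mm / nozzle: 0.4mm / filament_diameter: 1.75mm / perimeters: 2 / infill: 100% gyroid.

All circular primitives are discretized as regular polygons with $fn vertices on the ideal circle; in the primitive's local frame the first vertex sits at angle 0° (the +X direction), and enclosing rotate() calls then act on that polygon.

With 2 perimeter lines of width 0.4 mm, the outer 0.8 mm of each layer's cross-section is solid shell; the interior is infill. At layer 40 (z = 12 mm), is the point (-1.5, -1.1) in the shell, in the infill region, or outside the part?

At z = 12 mm: the cylinder: section is a regular 12-gon, circumradius r=3.5; the cube at (16, 8) (footprint 17.5×27) is included at this height; the cube at (1.5, 13) is present — its section is the full 27×11.5 rectangle; Taking the first minus the rest: starting from the r=3.5 cylinder, the 17.5×27 cube at (16, 8) misses the remaining region (no effect); the 27×11.5 cube at (1.5, 13) misses the remaining region (no effect) — 1 connected region. Overall, the cross-section is a single solid region. The nearest boundary edge runs (-1.75, -3.03)→(-3.03, -1.75); distance from the point to it = 1.54 mm. The point is inside the cross-section and 1.54 mm from the nearest boundary — more than the 0.8 mm shell width (2 × 0.4), so it's in the infill interior.

infill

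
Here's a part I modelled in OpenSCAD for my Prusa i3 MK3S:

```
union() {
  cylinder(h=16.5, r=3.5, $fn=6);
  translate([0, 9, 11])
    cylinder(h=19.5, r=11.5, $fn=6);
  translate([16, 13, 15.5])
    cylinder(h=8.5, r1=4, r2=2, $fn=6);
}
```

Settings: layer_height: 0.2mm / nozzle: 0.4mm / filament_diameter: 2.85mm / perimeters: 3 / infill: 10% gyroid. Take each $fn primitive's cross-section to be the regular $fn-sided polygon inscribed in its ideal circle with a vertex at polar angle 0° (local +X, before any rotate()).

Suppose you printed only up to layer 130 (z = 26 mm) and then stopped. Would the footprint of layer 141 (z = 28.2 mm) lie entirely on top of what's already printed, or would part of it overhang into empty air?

Compare the two slices. At z = 26: the cylinder is absent (z outside [0, 16.5]); the cylinder at (0, 9): section is a regular 6-gon, circumradius r=11.5 (area = (6/2)·11.500²·sin(360°/6) = 343.60 mm²); the cone at (16, 13) is not intersected at this z (z outside [15.5, 24]); Merging all regions: only the r=11.5 cylinder at (0, 9) is present, so the union is just that shape — area = 343.60 mm². At z = 28.2: the cylinder is absent (z outside [0, 16.5]); the cylinder at (0, 9): section is a regular 6-gon, circumradius r=11.5 (area = (6/2)·11.500²·sin(360°/6) = 343.60 mm²); the cone at (16, 13) does not reach this height (z outside [15.5, 24]); Taking the union: only the r=11.5 cylinder at (0, 9) is present, so the union is just that shape — area = 343.60 mm². Checking containment: the cross-section at z = 28.2 is a subset of the cross-section at z = 26.

entirely on top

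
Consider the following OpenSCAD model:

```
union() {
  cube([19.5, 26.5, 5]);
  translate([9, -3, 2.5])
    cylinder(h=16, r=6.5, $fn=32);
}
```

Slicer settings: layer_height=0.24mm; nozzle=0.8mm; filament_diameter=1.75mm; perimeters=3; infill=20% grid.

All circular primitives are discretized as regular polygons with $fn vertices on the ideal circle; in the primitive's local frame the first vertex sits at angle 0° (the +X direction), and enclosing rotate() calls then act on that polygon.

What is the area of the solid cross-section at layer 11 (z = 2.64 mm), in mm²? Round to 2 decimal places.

620.13 mm²

At z = 2.64 mm: the cube is present — its section is the full 19.5×26.5 rectangle (area 516.75 mm²); the r=6.5 cylinder at (9, -3) gives a regular 32-gon of circumradius 6.5 (constant along its height) (area = (32/2)·6.500²·sin(360°/32) = 131.88 mm²); Merging all regions: the regions partially overlap — summed areas 648.63 mm² minus the doubly-counted overlap 28.50 mm² gives 620.13 mm² — area = 620.13 mm². Overall, the cross-section is a single solid region. Net area = 620.13 mm².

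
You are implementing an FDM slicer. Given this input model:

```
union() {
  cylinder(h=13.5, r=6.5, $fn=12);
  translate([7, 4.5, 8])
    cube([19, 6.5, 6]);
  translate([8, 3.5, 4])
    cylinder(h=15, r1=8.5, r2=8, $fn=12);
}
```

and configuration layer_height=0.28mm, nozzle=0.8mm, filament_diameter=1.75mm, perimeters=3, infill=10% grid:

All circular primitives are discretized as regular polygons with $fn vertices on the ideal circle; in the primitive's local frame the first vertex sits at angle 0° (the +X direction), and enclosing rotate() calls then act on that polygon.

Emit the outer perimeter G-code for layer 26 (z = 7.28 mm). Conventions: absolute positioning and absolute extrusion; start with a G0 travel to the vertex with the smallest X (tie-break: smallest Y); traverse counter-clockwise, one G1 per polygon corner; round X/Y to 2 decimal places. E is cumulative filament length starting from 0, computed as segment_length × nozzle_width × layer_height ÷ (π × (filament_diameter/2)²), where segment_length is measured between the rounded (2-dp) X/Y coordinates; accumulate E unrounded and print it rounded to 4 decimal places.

G0 X-6.50 Y0.00 Z7.28
G1 X-5.63 Y-3.25 E0.3133
G1 X-3.25 Y-5.63 E0.6268
G1 X0.00 Y-6.50 E0.9401
G1 X3.25 Y-5.63 E1.2534
G1 X4.84 Y-4.04 E1.4628
G1 X8.00 Y-4.89 E1.7676
G1 X12.20 Y-3.77 E2.1724
G1 X15.27 Y-0.70 E2.5767
G1 X16.39 Y3.50 E2.9815
G1 X15.27 Y7.70 E3.3863
G1 X12.20 Y10.77 E3.7907
G1 X8.00 Y11.89 E4.1955
G1 X3.80 Y10.77 E4.6003
G1 X0.73 Y7.70 E5.0046
G1 X0.39 Y6.40 E5.1297
G1 X0.00 Y6.50 E5.1672
G1 X-3.25 Y5.63 E5.4806
G1 X-5.63 Y3.25 E5.7940
G1 X-6.50 Y0.00 E6.1073

At z = 7.28 mm: the cylinder: section is a regular 12-gon, circumradius r=6.5; the cube at (7, 4.5) does not reach this height (z outside [8, 14]); the cone at (8, 3.5) (r1=8.5→r2=8) has section circumradius 8.391 here — a regular 12-gon; Combining (union): the regions partially overlap (shared area 46.65 mm²), so overlapping operands fuse into one piece — 1 connected region. The outline is a single polygon with 19 vertices. Extrusion per mm of travel: 0.8 × 0.28 / (π × 0.875²) = 0.093128. Accumulating E over each segment gives final E = 6.1073.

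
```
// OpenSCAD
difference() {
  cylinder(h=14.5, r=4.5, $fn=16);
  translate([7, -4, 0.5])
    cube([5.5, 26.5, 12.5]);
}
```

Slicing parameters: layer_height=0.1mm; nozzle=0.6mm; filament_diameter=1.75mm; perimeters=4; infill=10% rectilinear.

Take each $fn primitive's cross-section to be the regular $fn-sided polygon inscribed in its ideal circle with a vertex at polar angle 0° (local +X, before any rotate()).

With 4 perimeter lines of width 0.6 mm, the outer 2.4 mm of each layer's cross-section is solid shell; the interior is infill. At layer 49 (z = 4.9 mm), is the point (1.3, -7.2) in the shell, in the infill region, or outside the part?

At z = 4.9 mm: the r=4.5 cylinder contributes a regular 16-gon of circumradius 4.5; the cube at (7, -4) (footprint 5.5×26.5) is included at this height; After the difference (first − rest): starting from the r=4.5 cylinder, the 5.5×26.5 cube at (7, -4) misses the remaining region (no effect) — 1 connected region. Overall, the cross-section is a single solid region. The nearest boundary edge runs (1.72, -4.16)→(-0.00, -4.50); distance from the point to it = 2.90 mm. The point is not inside any of the regions above, so it lies outside the cross-section (2.90 mm from the nearest boundary).

outside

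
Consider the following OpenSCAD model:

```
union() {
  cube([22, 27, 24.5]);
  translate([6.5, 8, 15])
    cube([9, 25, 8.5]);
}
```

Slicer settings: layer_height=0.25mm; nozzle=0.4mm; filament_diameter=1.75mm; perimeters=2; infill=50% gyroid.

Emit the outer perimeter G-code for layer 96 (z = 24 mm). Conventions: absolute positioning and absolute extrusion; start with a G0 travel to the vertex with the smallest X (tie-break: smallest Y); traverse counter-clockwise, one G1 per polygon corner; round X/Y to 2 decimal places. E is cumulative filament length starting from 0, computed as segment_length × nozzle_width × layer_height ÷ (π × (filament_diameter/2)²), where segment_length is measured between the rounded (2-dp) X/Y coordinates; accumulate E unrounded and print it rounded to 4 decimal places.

G0 X0.00 Y0.00 Z24.00
G1 X22.00 Y0.00 E0.9147
G1 X22.00 Y27.00 E2.0372
G1 X0.00 Y27.00 E2.9518
G1 X0.00 Y0.00 E4.0744

At z = 24 mm: the cube is present — its section is the full 22×27 rectangle; the cube at (6.5, 8) is not intersected at this z (z outside [15, 23.5]); Taking the union: only the 22×27 cube is present, so the union is just that shape — 1 connected region. The outline is a single polygon with 4 vertices. Extrusion per mm of travel: 0.4 × 0.25 / (π × 0.875²) = 0.041575. Accumulating E over each segment gives final E = 4.0744.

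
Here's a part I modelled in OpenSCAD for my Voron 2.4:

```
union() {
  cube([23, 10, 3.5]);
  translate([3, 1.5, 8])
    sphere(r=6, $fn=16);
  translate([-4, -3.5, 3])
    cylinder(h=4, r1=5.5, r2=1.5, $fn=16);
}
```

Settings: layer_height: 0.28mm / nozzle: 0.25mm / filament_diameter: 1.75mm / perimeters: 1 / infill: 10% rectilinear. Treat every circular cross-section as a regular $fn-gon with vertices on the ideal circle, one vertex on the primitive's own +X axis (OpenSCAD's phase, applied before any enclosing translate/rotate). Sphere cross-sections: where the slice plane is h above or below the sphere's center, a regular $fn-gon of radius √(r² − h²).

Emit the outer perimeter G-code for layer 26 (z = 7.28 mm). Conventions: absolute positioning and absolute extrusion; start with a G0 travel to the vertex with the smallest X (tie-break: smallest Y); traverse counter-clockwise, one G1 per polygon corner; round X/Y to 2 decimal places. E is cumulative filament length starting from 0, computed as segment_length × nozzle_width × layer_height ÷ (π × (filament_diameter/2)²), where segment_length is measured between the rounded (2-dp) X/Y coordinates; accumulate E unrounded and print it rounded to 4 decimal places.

At z = 7.28 mm: the cube is absent (z outside [0, 3.5]); the r=6 sphere at (3, 1.5) slices to a regular 16-gon of circumradius 5.957 (√(r²−h²) with h=0.72 from center); the cone at (-4, -3.5) does not reach this height (z outside [3, 7]); Merging all regions: only the r=6 sphere at (3, 1.5) is present, so the union is just that shape — 1 connected region. The outline is a single polygon with 16 vertices. Extrusion per mm of travel: 0.25 × 0.28 / (π × 0.875²) = 0.029103. Accumulating E over each segment gives final E = 1.0820.

G0 X-2.96 Y1.50 Z7.28
G1 X-2.50 Y-0.78 E0.0677
G1 X-1.21 Y-2.71 E0.1353
G1 X0.72 Y-4.00 E0.2028
G1 X3.00 Y-4.46 E0.2705
G1 X5.28 Y-4.00 E0.3382
G1 X7.21 Y-2.71 E0.4058
G1 X8.50 Y-0.78 E0.4733
G1 X8.96 Y1.50 E0.5410
G1 X8.50 Y3.78 E0.6087
G1 X7.21 Y5.71 E0.6763
G1 X5.28 Y7.00 E0.7438
G1 X3.00 Y7.46 E0.8115
G1 X0.72 Y7.00 E0.8792
G1 X-1.21 Y5.71 E0.9468
G1 X-2.50 Y3.78 E1.0143
G1 X-2.96 Y1.50 E1.0820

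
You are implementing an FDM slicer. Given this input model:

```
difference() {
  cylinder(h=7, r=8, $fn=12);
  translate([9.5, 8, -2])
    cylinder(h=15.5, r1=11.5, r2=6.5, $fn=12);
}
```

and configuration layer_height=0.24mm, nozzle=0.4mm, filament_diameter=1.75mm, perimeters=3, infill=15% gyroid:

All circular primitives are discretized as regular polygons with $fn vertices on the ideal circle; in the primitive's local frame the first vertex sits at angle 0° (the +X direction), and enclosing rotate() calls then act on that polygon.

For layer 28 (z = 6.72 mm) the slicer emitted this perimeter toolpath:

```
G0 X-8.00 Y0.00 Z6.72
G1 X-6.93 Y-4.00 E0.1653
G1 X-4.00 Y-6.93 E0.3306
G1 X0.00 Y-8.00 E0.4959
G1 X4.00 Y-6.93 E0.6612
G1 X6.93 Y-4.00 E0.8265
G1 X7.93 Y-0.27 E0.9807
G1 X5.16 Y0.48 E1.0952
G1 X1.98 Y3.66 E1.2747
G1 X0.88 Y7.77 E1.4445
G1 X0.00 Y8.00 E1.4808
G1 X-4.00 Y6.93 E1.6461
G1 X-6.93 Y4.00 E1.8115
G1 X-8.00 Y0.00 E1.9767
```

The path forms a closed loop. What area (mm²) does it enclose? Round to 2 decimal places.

Apply the shoelace formula to the sequence of (X, Y) vertices; enclosed area = 164.13 mm².

164.13 mm²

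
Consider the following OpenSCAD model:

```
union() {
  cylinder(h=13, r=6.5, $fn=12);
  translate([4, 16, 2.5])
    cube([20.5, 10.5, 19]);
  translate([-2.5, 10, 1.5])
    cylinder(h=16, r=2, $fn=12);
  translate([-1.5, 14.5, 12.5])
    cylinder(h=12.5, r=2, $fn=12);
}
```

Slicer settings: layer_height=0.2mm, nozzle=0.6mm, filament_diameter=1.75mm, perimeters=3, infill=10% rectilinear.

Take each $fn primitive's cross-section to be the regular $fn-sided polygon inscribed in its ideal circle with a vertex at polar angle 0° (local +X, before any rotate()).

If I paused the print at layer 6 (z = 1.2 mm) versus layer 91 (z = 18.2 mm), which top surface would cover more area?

Layer 6 (z = 1.2): the r=6.5 cylinder contributes a regular 12-gon of circumradius 6.5 (area = (12/2)·6.500²·sin(360°/12) = 126.75 mm²); the cube at (4, 16) is absent (z outside [2.5, 21.5]); the cylinder at (-2.5, 10) does not reach this height (z outside [1.5, 17.5]); the cylinder at (-1.5, 14.5) does not reach this height (z outside [12.5, 25]); Taking the union: only the r=6.5 cylinder is present, so the union is just that shape — area = 126.75 mm². So its area = 126.75 mm². Layer 91 (z = 18.2): the cylinder does not reach this height (z outside [0, 13]); the 20.5×10.5 cube at (4, 16) contributes its full rectangle (area 215.25 mm²); the cylinder at (-2.5, 10) is not intersected at this z (z outside [1.5, 17.5]); the r=2 cylinder at (-1.5, 14.5) gives a regular 12-gon of circumradius 2 (constant along its height) (area = (12/2)·2.000²·sin(360°/12) = 12.00 mm²); Merging all regions: the 2 present regions are separate (no shared area or edge), so areas and boundary lengths simply add and each stays a separate island — area = 227.25 mm². So its area = 227.25 mm². Layer 91 is larger (227.25 vs 126.75 mm²).

layer 91 (z = 18.2 mm)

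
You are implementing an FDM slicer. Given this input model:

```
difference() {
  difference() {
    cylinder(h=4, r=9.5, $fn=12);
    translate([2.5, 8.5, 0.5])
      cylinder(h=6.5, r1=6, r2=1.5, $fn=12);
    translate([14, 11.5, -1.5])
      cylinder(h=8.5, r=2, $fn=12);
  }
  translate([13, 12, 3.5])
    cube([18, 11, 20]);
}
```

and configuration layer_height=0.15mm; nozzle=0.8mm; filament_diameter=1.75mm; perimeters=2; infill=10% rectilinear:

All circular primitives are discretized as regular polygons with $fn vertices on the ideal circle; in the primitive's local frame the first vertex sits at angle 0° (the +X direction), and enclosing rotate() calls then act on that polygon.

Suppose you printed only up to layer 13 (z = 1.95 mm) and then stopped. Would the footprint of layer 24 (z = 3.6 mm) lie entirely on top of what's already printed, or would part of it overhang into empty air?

part overhangs

Compare the two slices. At z = 1.95: the cylinder: section is a regular 12-gon, circumradius r=9.5 (area = (12/2)·9.500²·sin(360°/12) = 270.75 mm²); the cone at (2.5, 8.5): at t=0.223 of its height the radius interpolates to r₁+(r₂−r₁)t = 4.996, giving a regular 12-gon of that circumradius (area = (12/2)·4.996²·sin(360°/12) = 74.88 mm²); the r=2 cylinder at (14, 11.5) contributes a regular 12-gon of circumradius 2 (area = (12/2)·2.000²·sin(360°/12) = 12.00 mm²); After the difference (first − rest): starting from the r=9.5 cylinder (270.75 mm²), the cone at (2.5, 8.5) partially overlaps it — only the 37.26 mm² overlap (of its 74.88 mm²) is removed, clipping the outline; the r=2 cylinder at (14, 11.5) misses the remaining region (no effect) — area = 233.49 mm²; the cube at (13, 12) is not intersected at this z (z outside [3.5, 23.5]); After the difference (first − rest): none of the subtracted shapes is present at this height, so the result so far is unchanged — area = 233.49 mm². At z = 3.6: the r=9.5 cylinder gives a regular 12-gon of circumradius 9.5 (constant along its height) (area = (12/2)·9.500²·sin(360°/12) = 270.75 mm²); the cone at (2.5, 8.5): at t=0.477 of its height the radius interpolates to r₁+(r₂−r₁)t = 3.854, giving a regular 12-gon of that circumradius (area = (12/2)·3.854²·sin(360°/12) = 44.56 mm²); the cylinder at (14, 11.5): section is a regular 12-gon, circumradius r=2 (area = (12/2)·2.000²·sin(360°/12) = 12.00 mm²); After the difference (first − rest): starting from the r=9.5 cylinder (270.75 mm²), the cone at (2.5, 8.5) partially overlaps it — only the 23.70 mm² overlap (of its 44.56 mm²) is removed, clipping the outline; the r=2 cylinder at (14, 11.5) misses the remaining region (no effect) — area = 247.05 mm²; the 18×11 cube at (13, 12) contributes its full rectangle (area 198.00 mm²); After the difference (first − rest): starting from that combined region (247.05 mm²), the 18×11 cube at (13, 12) misses the remaining region (no effect) — area = 247.05 mm². Checking containment: at z = 3.6 the cross-section extends beyond the z = 1.95 cross-section by about 13.55 mm².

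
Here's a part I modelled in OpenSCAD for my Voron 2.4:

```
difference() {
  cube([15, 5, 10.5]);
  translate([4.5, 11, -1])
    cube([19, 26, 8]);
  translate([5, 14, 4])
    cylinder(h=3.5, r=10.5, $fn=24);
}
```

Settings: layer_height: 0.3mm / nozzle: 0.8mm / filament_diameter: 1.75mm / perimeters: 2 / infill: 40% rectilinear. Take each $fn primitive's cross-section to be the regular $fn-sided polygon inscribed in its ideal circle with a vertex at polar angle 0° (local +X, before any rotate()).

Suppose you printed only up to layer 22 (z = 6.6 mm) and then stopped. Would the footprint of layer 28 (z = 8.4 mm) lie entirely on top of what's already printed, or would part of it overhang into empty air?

Compare the two slices. At z = 6.6: the 15×5 cube contributes its full rectangle (area 75.00 mm²); the 19×26 cube at (4.5, 11) contributes its full rectangle (area 494.00 mm²); the cylinder at (5, 14): section is a regular 24-gon, circumradius r=10.5 (area = (24/2)·10.500²·sin(360°/24) = 342.42 mm²); Subtracting the remaining from the first: starting from the 15×5 cube (75.00 mm²), the 19×26 cube at (4.5, 11) misses the remaining region (no effect); the r=10.5 cylinder at (5, 14) partially overlaps it — only the 10.28 mm² overlap (of its 342.42 mm²) is removed, clipping the outline — area = 64.72 mm². At z = 8.4: the cube (footprint 15×5) is included at this height (area 75.00 mm²); the cube at (4.5, 11) is absent (z outside [-1, 7]); the cylinder at (5, 14) is absent (z outside [4, 7.5]); Subtracting the remaining from the first: none of the subtracted shapes is present at this height, so the 15×5 cube is unchanged — area = 75.00 mm². Checking containment: at z = 8.4 the cross-section extends beyond the z = 6.6 cross-section by about 10.28 mm².

part overhangs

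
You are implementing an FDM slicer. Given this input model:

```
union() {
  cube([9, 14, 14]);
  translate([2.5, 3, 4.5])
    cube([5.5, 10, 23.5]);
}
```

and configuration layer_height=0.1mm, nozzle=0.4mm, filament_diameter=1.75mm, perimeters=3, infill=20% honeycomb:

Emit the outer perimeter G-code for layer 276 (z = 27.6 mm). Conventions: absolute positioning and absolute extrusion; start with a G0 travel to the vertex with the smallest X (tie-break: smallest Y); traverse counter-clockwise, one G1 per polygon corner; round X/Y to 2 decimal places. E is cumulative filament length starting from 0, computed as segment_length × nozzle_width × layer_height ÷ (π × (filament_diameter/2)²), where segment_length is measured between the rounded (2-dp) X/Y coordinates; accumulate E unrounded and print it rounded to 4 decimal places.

G0 X2.50 Y3.00 Z27.60
G1 X8.00 Y3.00 E0.0915
G1 X8.00 Y13.00 E0.2578
G1 X2.50 Y13.00 E0.3492
G1 X2.50 Y3.00 E0.5155

At z = 27.6 mm: the cube is absent (z outside [0, 14]); the 5.5×10 cube at (2.5, 3) contributes its full rectangle; Merging all regions: only the 5.5×10 cube at (2.5, 3) is present, so the union is just that shape — 1 connected region. The outline is a single polygon with 4 vertices. Extrusion per mm of travel: 0.4 × 0.1 / (π × 0.875²) = 0.016630. Accumulating E over each segment gives final E = 0.5155.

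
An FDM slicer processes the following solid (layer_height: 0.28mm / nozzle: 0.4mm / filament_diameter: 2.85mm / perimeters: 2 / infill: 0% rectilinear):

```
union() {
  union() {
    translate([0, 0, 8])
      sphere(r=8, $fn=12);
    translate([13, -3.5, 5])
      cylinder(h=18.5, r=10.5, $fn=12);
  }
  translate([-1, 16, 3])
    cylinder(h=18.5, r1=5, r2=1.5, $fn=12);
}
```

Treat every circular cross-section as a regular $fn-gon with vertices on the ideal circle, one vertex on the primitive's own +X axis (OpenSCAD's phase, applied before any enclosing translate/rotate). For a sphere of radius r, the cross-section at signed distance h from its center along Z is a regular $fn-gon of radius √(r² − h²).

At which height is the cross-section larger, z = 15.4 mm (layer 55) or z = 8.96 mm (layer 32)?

Layer 55 (z = 15.4): the sphere: section is a regular 12-gon, circumradius = √(r²−h²) = √(8²−7.4²) = 3.040 (area = (12/2)·3.040²·sin(360°/12) = 27.72 mm²); the cylinder at (13, -3.5): section is a regular 12-gon, circumradius r=10.5 (area = (12/2)·10.500²·sin(360°/12) = 330.75 mm²); Merging all regions: the 2 present regions are separate (no shared area or edge), so areas and boundary lengths simply add and each stays a separate island — area = 358.47 mm²; the cone at (-1, 16) contributes a regular 12-gon of circumradius 2.654 (interpolated between r1=5 and r2=1.5 at t=0.670) (area = (12/2)·2.654²·sin(360°/12) = 21.13 mm²); Taking the union: the 2 present regions are separate (no shared area or edge), so areas and boundary lengths simply add and each stays a separate island — area = 379.60 mm². So its area = 379.60 mm². Layer 32 (z = 8.96): the sphere: section is a regular 12-gon, circumradius = √(r²−h²) = √(8²−0.96²) = 7.942 (area = (12/2)·7.942²·sin(360°/12) = 189.24 mm²); the cylinder at (13, -3.5): section is a regular 12-gon, circumradius r=10.5 (area = (12/2)·10.500²·sin(360°/12) = 330.75 mm²); Combining (union): the regions partially overlap — summed areas 519.99 mm² minus the doubly-counted overlap 36.87 mm² gives 483.12 mm² — area = 483.12 mm²; the cone at (-1, 16): at t=0.322 of its height the radius interpolates to r₁+(r₂−r₁)t = 3.872, giving a regular 12-gon of that circumradius (area = (12/2)·3.872²·sin(360°/12) = 44.99 mm²); Combining (union): the 2 present regions are separate (no shared area or edge), so areas and boundary lengths simply add and each stays a separate island — area = 528.10 mm². So its area = 528.10 mm². Layer 32 is larger (528.10 vs 379.60 mm²).

layer 32 (z = 8.96 mm)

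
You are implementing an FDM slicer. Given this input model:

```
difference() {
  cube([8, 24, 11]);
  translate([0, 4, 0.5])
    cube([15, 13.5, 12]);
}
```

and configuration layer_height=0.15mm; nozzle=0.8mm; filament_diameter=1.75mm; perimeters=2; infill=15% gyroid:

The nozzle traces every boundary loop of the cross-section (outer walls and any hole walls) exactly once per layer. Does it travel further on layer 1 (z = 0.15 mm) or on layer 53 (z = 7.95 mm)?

Layer 1 (z = 0.15): the 8×24 cube contributes its full rectangle (perimeter 64.00 mm); the cube at (0, 4) is not intersected at this z (z outside [0.5, 12.5]); After the difference (first − rest): none of the subtracted shapes is present at this height, so the 8×24 cube is unchanged — boundary = 64.00 mm. So its perimeter = 64.00 mm. Layer 53 (z = 7.95): the cube (footprint 8×24) is included at this height (perimeter 64.00 mm); the cube at (0, 4) (footprint 15×13.5) is included at this height (perimeter 57.00 mm); After the difference (first − rest): starting from the 8×24 cube, the 15×13.5 cube at (0, 4) partially overlaps it — only the 108.00 mm² overlap (of its 202.50 mm²) is removed, clipping the outline — boundary = 53.00 mm. So its perimeter = 53.00 mm. Layer 1 is larger (64.00 vs 53.00 mm).

layer 1 (z = 0.15 mm)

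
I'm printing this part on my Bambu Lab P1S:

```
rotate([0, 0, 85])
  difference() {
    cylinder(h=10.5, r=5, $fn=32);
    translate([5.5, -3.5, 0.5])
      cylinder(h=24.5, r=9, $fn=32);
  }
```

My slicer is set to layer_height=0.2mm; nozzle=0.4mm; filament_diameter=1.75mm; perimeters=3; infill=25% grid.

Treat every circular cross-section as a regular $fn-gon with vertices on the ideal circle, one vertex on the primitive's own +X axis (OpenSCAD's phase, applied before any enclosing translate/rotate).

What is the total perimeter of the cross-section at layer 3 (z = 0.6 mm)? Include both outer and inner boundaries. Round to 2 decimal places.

23.96 mm

At z = 0.6 mm: the r=5 cylinder contributes a regular 32-gon of circumradius 5 (perimeter = 2·32·5.000·sin(180°/32) = 31.37 mm); the r=9 cylinder at (5.5, -3.5) contributes a regular 32-gon of circumradius 9 (perimeter = 2·32·9.000·sin(180°/32) = 56.46 mm); After the difference (first − rest): starting from the r=5 cylinder, the r=9 cylinder at (5.5, -3.5) partially overlaps it — only the 58.55 mm² overlap (of its 252.84 mm²) is removed, clipping the outline — boundary = 23.96 mm; (whole slice rotated 85° about Z — lengths, areas and connectivity unchanged). Overall, the cross-section is a single solid region. Total boundary length (outer) = 23.96 mm.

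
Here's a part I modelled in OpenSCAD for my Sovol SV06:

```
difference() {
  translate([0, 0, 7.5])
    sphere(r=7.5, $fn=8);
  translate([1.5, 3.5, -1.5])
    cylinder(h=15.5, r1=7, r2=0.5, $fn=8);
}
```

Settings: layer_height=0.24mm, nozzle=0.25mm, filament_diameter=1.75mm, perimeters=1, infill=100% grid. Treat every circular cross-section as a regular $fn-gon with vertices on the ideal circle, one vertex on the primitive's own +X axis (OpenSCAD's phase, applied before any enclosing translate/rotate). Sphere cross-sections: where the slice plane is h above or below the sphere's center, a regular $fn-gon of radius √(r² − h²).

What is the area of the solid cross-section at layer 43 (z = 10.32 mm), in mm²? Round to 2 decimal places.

124.80 mm²

At z = 10.32 mm: the r=7.5 sphere slices to a regular 8-gon of circumradius 6.950 (√(r²−h²) with h=2.82 from center) (area = (8/2)·6.950²·sin(360°/8) = 136.61 mm²); the cone at (1.5, 3.5): at t=0.763 of its height the radius interpolates to r₁+(r₂−r₁)t = 2.043, giving a regular 8-gon of that circumradius (area = (8/2)·2.043²·sin(360°/8) = 11.81 mm²); Taking the first minus the rest: starting from the r=7.5 sphere (136.61 mm²), the cone at (1.5, 3.5) lies wholly inside it (removes its full 11.81 mm² and its 12.51 mm outline becomes a hole wall) — area = 124.80 mm². Overall, the cross-section is one region with 1 hole. Net area = 124.80 mm².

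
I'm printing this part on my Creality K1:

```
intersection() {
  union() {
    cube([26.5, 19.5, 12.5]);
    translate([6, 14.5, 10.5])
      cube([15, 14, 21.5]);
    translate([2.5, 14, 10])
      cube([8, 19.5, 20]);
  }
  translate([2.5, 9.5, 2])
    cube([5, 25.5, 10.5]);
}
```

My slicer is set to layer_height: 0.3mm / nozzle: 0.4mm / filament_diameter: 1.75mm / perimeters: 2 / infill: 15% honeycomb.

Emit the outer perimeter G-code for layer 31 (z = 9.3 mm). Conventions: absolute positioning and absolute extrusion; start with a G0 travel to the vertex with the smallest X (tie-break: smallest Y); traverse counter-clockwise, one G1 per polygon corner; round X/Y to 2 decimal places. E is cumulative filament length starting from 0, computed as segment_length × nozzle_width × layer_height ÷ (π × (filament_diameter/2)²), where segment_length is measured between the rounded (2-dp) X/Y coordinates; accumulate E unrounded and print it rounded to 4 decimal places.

At z = 9.3 mm: the cube is present — its section is the full 26.5×19.5 rectangle; the cube at (6, 14.5) is absent (z outside [10.5, 32]); the cube at (2.5, 14) is not intersected at this z (z outside [10, 30]); Merging all regions: only the 26.5×19.5 cube is present, so the union is just that shape — 1 connected region; the cube at (2.5, 9.5) is present — its section is the full 5×25.5 rectangle; Keeping only the common overlap: the 5×25.5 cube at (2.5, 9.5) partially overlaps that combined region; clipping to the common part keeps 50.00 mm² — 1 connected region. The outline is a single polygon with 4 vertices. Extrusion per mm of travel: 0.4 × 0.3 / (π × 0.875²) = 0.049890. Accumulating E over each segment gives final E = 1.4967.

G0 X2.50 Y9.50 Z9.30
G1 X7.50 Y9.50 E0.2495
G1 X7.50 Y19.50 E0.7484
G1 X2.50 Y19.50 E0.9978
G1 X2.50 Y9.50 E1.4967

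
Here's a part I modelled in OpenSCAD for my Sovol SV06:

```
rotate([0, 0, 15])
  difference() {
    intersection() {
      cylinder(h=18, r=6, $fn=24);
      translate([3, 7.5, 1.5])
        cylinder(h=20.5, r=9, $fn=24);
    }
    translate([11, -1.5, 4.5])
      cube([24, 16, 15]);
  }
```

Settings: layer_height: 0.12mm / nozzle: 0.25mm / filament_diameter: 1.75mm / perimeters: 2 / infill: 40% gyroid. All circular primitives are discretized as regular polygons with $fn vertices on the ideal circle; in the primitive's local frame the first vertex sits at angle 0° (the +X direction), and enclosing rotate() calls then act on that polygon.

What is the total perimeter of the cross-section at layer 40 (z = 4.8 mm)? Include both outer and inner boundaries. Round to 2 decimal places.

28.91 mm

At z = 4.8 mm: the r=6 cylinder contributes a regular 24-gon of circumradius 6 (perimeter = 2·24·6.000·sin(180°/24) = 37.59 mm); the cylinder at (3, 7.5): section is a regular 24-gon, circumradius r=9 (perimeter = 2·24·9.000·sin(180°/24) = 56.39 mm); Keeping only the common overlap: the r=9 cylinder at (3, 7.5) partially overlaps the r=6 cylinder; clipping to the common part keeps 57.90 mm² — boundary = 28.91 mm; the cube at (11, -1.5) (footprint 24×16) is included at this height (perimeter 80.00 mm); After the difference (first − rest): starting from that combined region, the 24×16 cube at (11, -1.5) misses the remaining region (no effect) — boundary = 28.91 mm; (whole slice rotated 15° about Z — lengths, areas and connectivity unchanged). Overall, the cross-section is a single solid region. Total boundary length (outer) = 28.91 mm.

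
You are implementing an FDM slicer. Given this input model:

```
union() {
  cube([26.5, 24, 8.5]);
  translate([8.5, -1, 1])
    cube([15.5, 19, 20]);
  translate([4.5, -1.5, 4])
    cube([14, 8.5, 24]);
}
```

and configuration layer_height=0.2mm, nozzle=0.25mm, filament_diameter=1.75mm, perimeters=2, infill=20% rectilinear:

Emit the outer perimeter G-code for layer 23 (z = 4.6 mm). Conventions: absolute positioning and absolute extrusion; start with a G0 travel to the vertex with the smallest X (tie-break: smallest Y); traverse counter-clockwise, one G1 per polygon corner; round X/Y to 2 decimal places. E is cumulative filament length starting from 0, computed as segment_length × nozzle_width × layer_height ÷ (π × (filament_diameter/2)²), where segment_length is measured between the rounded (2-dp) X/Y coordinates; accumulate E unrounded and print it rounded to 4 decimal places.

G0 X0.00 Y0.00 Z4.60
G1 X4.50 Y0.00 E0.0935
G1 X4.50 Y-1.50 E0.1247
G1 X18.50 Y-1.50 E0.4158
G1 X18.50 Y-1.00 E0.4261
G1 X24.00 Y-1.00 E0.5405
G1 X24.00 Y0.00 E0.5613
G1 X26.50 Y0.00 E0.6132
G1 X26.50 Y24.00 E1.1121
G1 X0.00 Y24.00 E1.6630
G1 X0.00 Y0.00 E2.1619

At z = 4.6 mm: the cube (footprint 26.5×24) is included at this height; the cube at (8.5, -1) (footprint 15.5×19) is included at this height; the 14×8.5 cube at (4.5, -1.5) contributes its full rectangle; Merging all regions: the regions partially overlap (shared area 387.00 mm²), so overlapping operands fuse into one piece — 1 connected region. The outline is a single polygon with 10 vertices. Extrusion per mm of travel: 0.25 × 0.2 / (π × 0.875²) = 0.020788. Accumulating E over each segment gives final E = 2.1619.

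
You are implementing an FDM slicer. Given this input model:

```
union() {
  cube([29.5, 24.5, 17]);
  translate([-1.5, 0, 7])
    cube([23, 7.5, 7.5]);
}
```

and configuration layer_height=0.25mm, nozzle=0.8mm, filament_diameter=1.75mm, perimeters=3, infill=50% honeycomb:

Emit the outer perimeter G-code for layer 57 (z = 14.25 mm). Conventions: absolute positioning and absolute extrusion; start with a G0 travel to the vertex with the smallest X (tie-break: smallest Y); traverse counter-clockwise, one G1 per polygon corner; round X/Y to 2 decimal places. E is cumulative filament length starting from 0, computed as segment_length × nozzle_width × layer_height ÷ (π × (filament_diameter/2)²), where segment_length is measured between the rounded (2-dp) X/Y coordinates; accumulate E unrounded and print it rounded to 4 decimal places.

G0 X-1.50 Y0.00 Z14.25
G1 X29.50 Y0.00 E2.5777
G1 X29.50 Y24.50 E4.6148
G1 X0.00 Y24.50 E7.0678
G1 X0.00 Y7.50 E8.4813
G1 X-1.50 Y7.50 E8.6061
G1 X-1.50 Y0.00 E9.2297

At z = 14.25 mm: the cube (footprint 29.5×24.5) is included at this height; the cube at (-1.5, 0) is present — its section is the full 23×7.5 rectangle; Taking the union: the regions partially overlap (shared area 161.25 mm²), so overlapping operands fuse into one piece — 1 connected region. The outline is a single polygon with 6 vertices. Extrusion per mm of travel: 0.8 × 0.25 / (π × 0.875²) = 0.083150. Accumulating E over each segment gives final E = 9.2297.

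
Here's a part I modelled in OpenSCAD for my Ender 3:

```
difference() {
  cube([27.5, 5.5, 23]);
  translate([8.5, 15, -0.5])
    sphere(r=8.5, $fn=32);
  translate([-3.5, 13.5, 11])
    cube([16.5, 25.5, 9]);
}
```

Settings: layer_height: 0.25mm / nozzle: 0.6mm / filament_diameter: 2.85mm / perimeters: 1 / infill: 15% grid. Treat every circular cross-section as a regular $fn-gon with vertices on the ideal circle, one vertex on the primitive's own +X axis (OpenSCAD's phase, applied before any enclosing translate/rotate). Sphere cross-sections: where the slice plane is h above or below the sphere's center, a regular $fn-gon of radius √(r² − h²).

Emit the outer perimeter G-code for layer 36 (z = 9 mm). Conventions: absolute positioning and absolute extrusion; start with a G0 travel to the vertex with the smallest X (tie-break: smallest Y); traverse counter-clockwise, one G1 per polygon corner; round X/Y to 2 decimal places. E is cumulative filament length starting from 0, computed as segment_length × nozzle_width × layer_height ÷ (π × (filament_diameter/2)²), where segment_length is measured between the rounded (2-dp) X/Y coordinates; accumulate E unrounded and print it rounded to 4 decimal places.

G0 X0.00 Y0.00 Z9.00
G1 X27.50 Y0.00 E0.6466
G1 X27.50 Y5.50 E0.7759
G1 X0.00 Y5.50 E1.4225
G1 X0.00 Y0.00 E1.5519

At z = 9 mm: the cube (footprint 27.5×5.5) is included at this height; the sphere at (8.5, 15) is not intersected at this z (|z−center|=9.500 > r=8.5); the cube at (-3.5, 13.5) is not intersected at this z (z outside [11, 20]); Taking the first minus the rest: none of the subtracted shapes is present at this height, so the 27.5×5.5 cube is unchanged — 1 connected region. The outline is a single polygon with 4 vertices. Extrusion per mm of travel: 0.6 × 0.25 / (π × 1.425²) = 0.023513. Accumulating E over each segment gives final E = 1.5519.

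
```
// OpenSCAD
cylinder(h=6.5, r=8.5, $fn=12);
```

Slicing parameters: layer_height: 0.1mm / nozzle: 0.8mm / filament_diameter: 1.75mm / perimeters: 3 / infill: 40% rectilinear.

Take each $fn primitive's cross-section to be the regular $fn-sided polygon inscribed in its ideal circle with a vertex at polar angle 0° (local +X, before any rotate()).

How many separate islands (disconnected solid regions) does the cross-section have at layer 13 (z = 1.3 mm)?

1

At z = 1.3 mm: the r=8.5 cylinder contributes a regular 12-gon of circumradius 8.5. Overall, the cross-section is a single solid region. Island count = 1.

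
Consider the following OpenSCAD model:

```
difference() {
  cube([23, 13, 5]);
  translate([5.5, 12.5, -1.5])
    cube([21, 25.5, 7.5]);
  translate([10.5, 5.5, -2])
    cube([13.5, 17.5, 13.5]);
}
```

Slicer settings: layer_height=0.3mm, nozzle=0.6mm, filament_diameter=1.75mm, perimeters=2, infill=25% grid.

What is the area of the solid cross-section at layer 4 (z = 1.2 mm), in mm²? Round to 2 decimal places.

202.75 mm²

At z = 1.2 mm: the cube (footprint 23×13) is included at this height (area 299.00 mm²); the cube at (5.5, 12.5) (footprint 21×25.5) is included at this height (area 535.50 mm²); the 13.5×17.5 cube at (10.5, 5.5) contributes its full rectangle (area 236.25 mm²); Taking the first minus the rest: starting from the 23×13 cube (299.00 mm²), the 21×25.5 cube at (5.5, 12.5) partially overlaps it — only the 8.75 mm² overlap (of its 535.50 mm²) is removed, clipping the outline; the 13.5×17.5 cube at (10.5, 5.5) partially overlaps it — only the 87.50 mm² overlap (of its 236.25 mm²) is removed, clipping the outline — area = 202.75 mm². Overall, the cross-section is a single solid region. Net area = 202.75 mm².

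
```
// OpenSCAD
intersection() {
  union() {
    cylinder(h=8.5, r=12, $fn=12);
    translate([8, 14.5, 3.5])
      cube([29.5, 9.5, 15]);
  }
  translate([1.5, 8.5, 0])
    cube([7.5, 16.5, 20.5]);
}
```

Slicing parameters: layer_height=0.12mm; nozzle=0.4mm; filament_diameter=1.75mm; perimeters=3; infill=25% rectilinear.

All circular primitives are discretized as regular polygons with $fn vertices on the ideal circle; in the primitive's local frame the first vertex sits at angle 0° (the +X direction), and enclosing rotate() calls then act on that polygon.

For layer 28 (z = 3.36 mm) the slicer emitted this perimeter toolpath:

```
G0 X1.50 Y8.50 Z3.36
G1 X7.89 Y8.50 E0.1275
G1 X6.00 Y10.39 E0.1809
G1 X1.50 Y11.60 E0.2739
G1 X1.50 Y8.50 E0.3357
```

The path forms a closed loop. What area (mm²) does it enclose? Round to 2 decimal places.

Apply the shoelace formula to the sequence of (X, Y) vertices; enclosed area = 13.01 mm².

13.01 mm²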